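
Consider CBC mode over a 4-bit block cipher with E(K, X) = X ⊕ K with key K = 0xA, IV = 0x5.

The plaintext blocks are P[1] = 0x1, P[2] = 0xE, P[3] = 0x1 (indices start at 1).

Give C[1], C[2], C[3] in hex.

C[1] = 0xE, C[2] = 0xA, C[3] = 0x1

CBC encryption: C_i = E(K, P_i ⊕ C_{i−1}), with C_{0} = IV.
C[1]: P[1] ⊕ 0x5 = 0x4; E(K, 0x4) = 0xE.
C[2]: P[2] ⊕ 0xE = 0x0; E(K, 0x0) = 0xA.
C[3]: P[3] ⊕ 0xA = 0xB; E(K, 0xB) = 0x1.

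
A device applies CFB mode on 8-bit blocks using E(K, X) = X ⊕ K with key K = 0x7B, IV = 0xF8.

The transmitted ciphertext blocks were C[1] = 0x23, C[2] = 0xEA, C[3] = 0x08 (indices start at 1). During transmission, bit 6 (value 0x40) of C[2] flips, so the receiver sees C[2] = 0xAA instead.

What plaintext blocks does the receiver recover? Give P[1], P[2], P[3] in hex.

CFB decryption: P_i = C_i ⊕ E(K, C_{i−1}), with C_{0} = IV.
Only C[2] changed, to 0xAA. In CFB, a change in C_i flips the same bit in P_i and garbles P_{i+1}. Decrypting the received ciphertext:
P[1]: E(K, 0xF8) = 0x83; 0x23 ⊕ 0x83 = 0xA0.
P[2]: E(K, 0x23) = 0x58; 0xAA ⊕ 0x58 = 0xF2.
P[3]: E(K, 0xAA) = 0xD1; 0x08 ⊕ 0xD1 = 0xD9.
Blocks that differ from the original plaintext: P[2], P[3].

P[1] = 0xA0, P[2] = 0xF2, P[3] = 0xD9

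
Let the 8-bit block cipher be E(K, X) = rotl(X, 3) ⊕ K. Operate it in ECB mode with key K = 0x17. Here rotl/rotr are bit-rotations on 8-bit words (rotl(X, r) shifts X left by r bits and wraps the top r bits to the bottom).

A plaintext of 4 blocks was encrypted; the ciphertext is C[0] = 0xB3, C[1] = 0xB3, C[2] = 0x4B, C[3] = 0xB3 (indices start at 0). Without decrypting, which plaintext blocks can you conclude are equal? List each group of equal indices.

P[0] = P[1] = P[3]

ECB encrypts each block independently with the same key, so equal ciphertext blocks imply equal plaintext blocks.
C[0] = C[1] = C[3] = 0xB3, so P[0] = P[1] = P[3].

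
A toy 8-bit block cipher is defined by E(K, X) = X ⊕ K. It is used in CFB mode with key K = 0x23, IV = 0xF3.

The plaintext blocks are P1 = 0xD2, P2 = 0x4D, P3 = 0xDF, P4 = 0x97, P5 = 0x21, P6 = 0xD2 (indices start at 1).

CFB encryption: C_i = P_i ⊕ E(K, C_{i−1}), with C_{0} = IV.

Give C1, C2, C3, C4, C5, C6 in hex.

C1: E(K, 0xF3) = 0xD0; 0xD2 ⊕ 0xD0 = 0x02.
C2: E(K, 0x02) = 0x21; 0x4D ⊕ 0x21 = 0x6C.
C3: E(K, 0x6C) = 0x4F; 0xDF ⊕ 0x4F = 0x90.
C4: E(K, 0x90) = 0xB3; 0x97 ⊕ 0xB3 = 0x24.
C5: E(K, 0x24) = 0x07; 0x21 ⊕ 0x07 = 0x26.
C6: E(K, 0x26) = 0x05; 0xD2 ⊕ 0x05 = 0xD7.

C1 = 0x02, C2 = 0x6C, C3 = 0x90, C4 = 0x24, C5 = 0x26, C6 = 0xD7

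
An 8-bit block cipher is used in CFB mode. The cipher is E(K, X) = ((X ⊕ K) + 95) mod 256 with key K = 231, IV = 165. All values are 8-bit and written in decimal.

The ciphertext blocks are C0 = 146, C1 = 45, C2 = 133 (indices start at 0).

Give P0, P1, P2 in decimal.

P0 = 51, P1 = 249, P2 = 172

CFB decryption: P_i = C_i ⊕ E(K, C_{i−1}), with C_{−1} = IV.
P0: E(K, 165) = 161; 146 ⊕ 161 = 51.
P1: E(K, 146) = 212; 45 ⊕ 212 = 249.
P2: E(K, 45) = 41; 133 ⊕ 41 = 172.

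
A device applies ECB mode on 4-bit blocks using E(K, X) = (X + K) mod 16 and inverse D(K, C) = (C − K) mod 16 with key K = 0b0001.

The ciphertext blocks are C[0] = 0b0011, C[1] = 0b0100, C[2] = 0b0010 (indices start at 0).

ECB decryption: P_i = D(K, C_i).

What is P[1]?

P[1]: D(K, 0b0100) = 0b0011.

P[1] = 0b0011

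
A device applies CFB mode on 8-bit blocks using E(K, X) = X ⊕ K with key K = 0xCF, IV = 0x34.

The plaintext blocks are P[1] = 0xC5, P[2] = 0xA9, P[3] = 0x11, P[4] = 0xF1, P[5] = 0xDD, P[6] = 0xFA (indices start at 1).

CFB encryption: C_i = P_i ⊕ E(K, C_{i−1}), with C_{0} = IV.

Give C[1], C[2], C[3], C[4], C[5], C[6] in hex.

C[1]: E(K, 0x34) = 0xFB; 0xC5 ⊕ 0xFB = 0x3E.
C[2]: E(K, 0x3E) = 0xF1; 0xA9 ⊕ 0xF1 = 0x58.
C[3]: E(K, 0x58) = 0x97; 0x11 ⊕ 0x97 = 0x86.
C[4]: E(K, 0x86) = 0x49; 0xF1 ⊕ 0x49 = 0xB8.
C[5]: E(K, 0xB8) = 0x77; 0xDD ⊕ 0x77 = 0xAA.
C[6]: E(K, 0xAA) = 0x65; 0xFA ⊕ 0x65 = 0x9F.

C[1] = 0x3E, C[2] = 0x58, C[3] = 0x86, C[4] = 0xB8, C[5] = 0xAA, C[6] = 0x9F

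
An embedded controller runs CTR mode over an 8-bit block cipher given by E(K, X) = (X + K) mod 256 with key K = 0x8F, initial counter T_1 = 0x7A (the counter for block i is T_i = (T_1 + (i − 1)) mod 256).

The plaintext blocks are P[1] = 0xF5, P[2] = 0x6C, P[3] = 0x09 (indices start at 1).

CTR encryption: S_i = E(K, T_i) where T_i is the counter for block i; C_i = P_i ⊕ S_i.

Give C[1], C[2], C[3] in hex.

C[1] = 0xFC, C[2] = 0x66, C[3] = 0x02

C[1]: T = 0x7A, S = E(K, T) = 0x09; 0xF5 ⊕ 0x09 = 0xFC.
C[2]: T = 0x7B, S = E(K, T) = 0x0A; 0x6C ⊕ 0x0A = 0x66.
C[3]: T = 0x7C, S = E(K, T) = 0x0B; 0x09 ⊕ 0x0B = 0x02.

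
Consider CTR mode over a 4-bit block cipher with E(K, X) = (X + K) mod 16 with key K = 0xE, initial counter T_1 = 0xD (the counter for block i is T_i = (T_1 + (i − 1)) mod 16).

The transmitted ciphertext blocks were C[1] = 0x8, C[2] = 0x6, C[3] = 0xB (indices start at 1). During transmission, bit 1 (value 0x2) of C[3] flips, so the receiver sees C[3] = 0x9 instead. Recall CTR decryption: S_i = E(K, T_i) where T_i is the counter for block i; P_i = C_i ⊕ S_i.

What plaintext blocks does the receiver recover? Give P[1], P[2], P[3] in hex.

P[1] = 0x3, P[2] = 0xA, P[3] = 0x4

Only C[3] changed, to 0x9. In CTR, a change in C_i flips the same bit in P_i only; the keystream is unaffected. Decrypting the received ciphertext:
P[1]: T = 0xD, S = E(K, T) = 0xB; 0x8 ⊕ 0xB = 0x3.
P[2]: T = 0xE, S = E(K, T) = 0xC; 0x6 ⊕ 0xC = 0xA.
P[3]: T = 0xF, S = E(K, T) = 0xD; 0x9 ⊕ 0xD = 0x4.
Blocks that differ from the original plaintext: P[3].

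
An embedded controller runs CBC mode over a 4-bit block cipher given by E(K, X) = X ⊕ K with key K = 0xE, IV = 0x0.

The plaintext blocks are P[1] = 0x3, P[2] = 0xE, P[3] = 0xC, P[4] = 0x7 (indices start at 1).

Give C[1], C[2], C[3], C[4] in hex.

CBC encryption: C_i = E(K, P_i ⊕ C_{i−1}), with C_{0} = IV.
C[1]: P[1] ⊕ 0x0 = 0x3; E(K, 0x3) = 0xD.
C[2]: P[2] ⊕ 0xD = 0x3; E(K, 0x3) = 0xD.
C[3]: P[3] ⊕ 0xD = 0x1; E(K, 0x1) = 0xF.
C[4]: P[4] ⊕ 0xF = 0x8; E(K, 0x8) = 0x6.

C[1] = 0xD, C[2] = 0xD, C[3] = 0xF, C[4] = 0x6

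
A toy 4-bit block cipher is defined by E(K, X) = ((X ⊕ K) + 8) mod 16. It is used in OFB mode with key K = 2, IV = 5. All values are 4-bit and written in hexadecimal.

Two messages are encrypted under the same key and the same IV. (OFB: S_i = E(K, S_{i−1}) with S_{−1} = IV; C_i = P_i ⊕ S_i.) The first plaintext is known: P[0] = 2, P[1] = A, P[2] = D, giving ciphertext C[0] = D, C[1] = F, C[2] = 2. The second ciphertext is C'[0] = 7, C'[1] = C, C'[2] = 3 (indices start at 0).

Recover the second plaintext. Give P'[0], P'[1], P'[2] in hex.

P'[0] = 8, P'[1] = 9, P'[2] = C

In OFB with a reused IV, both messages share the same keystream S_i, so C_i ⊕ C'_i = P_i ⊕ P'_i and thus P'_i = P_i ⊕ C_i ⊕ C'_i.
P'[0]: 2 ⊕ D ⊕ 7 = 8.
P'[1]: A ⊕ F ⊕ C = 9.
P'[2]: D ⊕ 2 ⊕ 3 = C.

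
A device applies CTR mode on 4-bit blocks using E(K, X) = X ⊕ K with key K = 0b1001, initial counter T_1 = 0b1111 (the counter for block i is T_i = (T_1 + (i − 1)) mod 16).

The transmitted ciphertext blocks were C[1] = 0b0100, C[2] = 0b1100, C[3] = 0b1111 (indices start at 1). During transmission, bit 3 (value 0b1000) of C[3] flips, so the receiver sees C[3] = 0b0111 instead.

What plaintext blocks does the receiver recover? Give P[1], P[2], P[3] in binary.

P[1] = 0b0010, P[2] = 0b0101, P[3] = 0b1111

CTR decryption: S_i = E(K, T_i) where T_i is the counter for block i; P_i = C_i ⊕ S_i.
Only C[3] changed, to 0b0111. In CTR, a change in C_i flips the same bit in P_i only; the keystream is unaffected. Decrypting the received ciphertext:
P[1]: T = 0b1111, S = E(K, T) = 0b0110; 0b0100 ⊕ 0b0110 = 0b0010.
P[2]: T = 0b0000, S = E(K, T) = 0b1001; 0b1100 ⊕ 0b1001 = 0b0101.
P[3]: T = 0b0001, S = E(K, T) = 0b1000; 0b0111 ⊕ 0b1000 = 0b1111.
Blocks that differ from the original plaintext: P[3].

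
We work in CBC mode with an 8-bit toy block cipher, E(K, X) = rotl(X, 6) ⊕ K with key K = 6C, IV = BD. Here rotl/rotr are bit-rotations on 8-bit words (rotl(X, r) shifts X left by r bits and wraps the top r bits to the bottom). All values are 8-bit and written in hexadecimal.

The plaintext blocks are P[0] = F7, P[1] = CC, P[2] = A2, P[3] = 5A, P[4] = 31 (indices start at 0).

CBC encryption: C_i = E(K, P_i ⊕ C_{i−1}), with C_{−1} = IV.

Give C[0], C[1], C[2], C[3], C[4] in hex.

C[0]: P[0] ⊕ BD = 4A; E(K, 4A) = FE.
C[1]: P[1] ⊕ FE = 32; E(K, 32) = E0.
C[2]: P[2] ⊕ E0 = 42; E(K, 42) = FC.
C[3]: P[3] ⊕ FC = A6; E(K, A6) = C5.
C[4]: P[4] ⊕ C5 = F4; E(K, F4) = 51.

C[0] = FE, C[1] = E0, C[2] = FC, C[3] = C5, C[4] = 51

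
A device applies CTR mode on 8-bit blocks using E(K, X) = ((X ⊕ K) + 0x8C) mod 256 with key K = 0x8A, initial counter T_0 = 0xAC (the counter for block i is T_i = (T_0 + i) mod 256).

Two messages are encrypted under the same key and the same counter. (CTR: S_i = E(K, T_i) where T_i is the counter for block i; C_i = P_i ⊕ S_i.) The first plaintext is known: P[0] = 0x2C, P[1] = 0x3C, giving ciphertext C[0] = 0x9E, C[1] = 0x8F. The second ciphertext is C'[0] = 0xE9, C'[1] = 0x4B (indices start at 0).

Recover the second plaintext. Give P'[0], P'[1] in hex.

P'[0] = 0x5B, P'[1] = 0xF8

In CTR with a reused counter, both messages share the same keystream S_i, so C_i ⊕ C'_i = P_i ⊕ P'_i and thus P'_i = P_i ⊕ C_i ⊕ C'_i.
P'[0]: 0x2C ⊕ 0x9E ⊕ 0xE9 = 0x5B.
P'[1]: 0x3C ⊕ 0x8F ⊕ 0x4B = 0xF8.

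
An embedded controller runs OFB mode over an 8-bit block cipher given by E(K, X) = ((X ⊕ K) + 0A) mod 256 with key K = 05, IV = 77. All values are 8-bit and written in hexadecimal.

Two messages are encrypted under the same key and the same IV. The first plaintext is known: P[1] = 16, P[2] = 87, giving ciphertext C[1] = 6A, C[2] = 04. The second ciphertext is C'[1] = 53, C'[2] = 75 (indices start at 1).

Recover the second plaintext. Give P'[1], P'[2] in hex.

In OFB with a reused IV, both messages share the same keystream S_i, so C_i ⊕ C'_i = P_i ⊕ P'_i and thus P'_i = P_i ⊕ C_i ⊕ C'_i.
P'[1]: 16 ⊕ 6A ⊕ 53 = 2F.
P'[2]: 87 ⊕ 04 ⊕ 75 = F6.

P'[1] = 2F, P'[2] = F6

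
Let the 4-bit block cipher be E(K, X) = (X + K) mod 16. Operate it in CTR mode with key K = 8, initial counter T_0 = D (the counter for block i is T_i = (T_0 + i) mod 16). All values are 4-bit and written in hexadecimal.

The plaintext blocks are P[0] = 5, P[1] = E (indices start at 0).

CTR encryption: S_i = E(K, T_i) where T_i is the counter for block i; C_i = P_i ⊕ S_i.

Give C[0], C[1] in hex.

C[0] = 0, C[1] = 8

C[0]: T = D, S = E(K, T) = 5; 5 ⊕ 5 = 0.
C[1]: T = E, S = E(K, T) = 6; E ⊕ 6 = 8.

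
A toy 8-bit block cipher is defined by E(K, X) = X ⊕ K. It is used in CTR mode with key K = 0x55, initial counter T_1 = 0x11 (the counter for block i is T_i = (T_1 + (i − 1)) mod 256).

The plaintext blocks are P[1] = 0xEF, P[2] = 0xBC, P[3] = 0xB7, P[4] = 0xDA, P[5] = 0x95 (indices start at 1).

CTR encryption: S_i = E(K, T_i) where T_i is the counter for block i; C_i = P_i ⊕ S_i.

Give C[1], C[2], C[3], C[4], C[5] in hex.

C[1]: T = 0x11, S = E(K, T) = 0x44; 0xEF ⊕ 0x44 = 0xAB.
C[2]: T = 0x12, S = E(K, T) = 0x47; 0xBC ⊕ 0x47 = 0xFB.
C[3]: T = 0x13, S = E(K, T) = 0x46; 0xB7 ⊕ 0x46 = 0xF1.
C[4]: T = 0x14, S = E(K, T) = 0x41; 0xDA ⊕ 0x41 = 0x9B.
C[5]: T = 0x15, S = E(K, T) = 0x40; 0x95 ⊕ 0x40 = 0xD5.

C[1] = 0xAB, C[2] = 0xFB, C[3] = 0xF1, C[4] = 0x9B, C[5] = 0xD5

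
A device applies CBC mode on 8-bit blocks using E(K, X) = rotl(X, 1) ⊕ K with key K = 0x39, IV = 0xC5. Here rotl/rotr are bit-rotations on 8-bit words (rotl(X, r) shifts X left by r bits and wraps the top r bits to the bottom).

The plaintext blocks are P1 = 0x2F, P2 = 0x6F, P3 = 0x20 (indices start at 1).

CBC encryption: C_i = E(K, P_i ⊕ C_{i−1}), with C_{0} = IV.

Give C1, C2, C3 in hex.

C1: P1 ⊕ 0xC5 = 0xEA; E(K, 0xEA) = 0xEC.
C2: P2 ⊕ 0xEC = 0x83; E(K, 0x83) = 0x3E.
C3: P3 ⊕ 0x3E = 0x1E; E(K, 0x1E) = 0x05.

C1 = 0xEC, C2 = 0x3E, C3 = 0x05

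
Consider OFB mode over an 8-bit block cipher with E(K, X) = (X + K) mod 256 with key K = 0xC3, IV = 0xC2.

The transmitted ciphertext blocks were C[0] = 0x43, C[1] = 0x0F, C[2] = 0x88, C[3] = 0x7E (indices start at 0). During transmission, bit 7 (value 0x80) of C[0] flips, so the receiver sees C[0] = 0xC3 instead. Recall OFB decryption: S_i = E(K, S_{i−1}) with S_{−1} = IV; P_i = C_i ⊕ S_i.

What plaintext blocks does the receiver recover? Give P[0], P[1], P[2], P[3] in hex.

Only C[0] changed, to 0xC3. In OFB, a change in C_i flips the same bit in P_i only; the keystream is unaffected. Decrypting the received ciphertext:
P[0]: S = E(K, 0xC2) = 0x85; 0xC3 ⊕ 0x85 = 0x46.
P[1]: S = E(K, 0x85) = 0x48; 0x0F ⊕ 0x48 = 0x47.
P[2]: S = E(K, 0x48) = 0x0B; 0x88 ⊕ 0x0B = 0x83.
P[3]: S = E(K, 0x0B) = 0xCE; 0x7E ⊕ 0xCE = 0xB0.
Blocks that differ from the original plaintext: P[0].

P[0] = 0x46, P[1] = 0x47, P[2] = 0x83, P[3] = 0xB0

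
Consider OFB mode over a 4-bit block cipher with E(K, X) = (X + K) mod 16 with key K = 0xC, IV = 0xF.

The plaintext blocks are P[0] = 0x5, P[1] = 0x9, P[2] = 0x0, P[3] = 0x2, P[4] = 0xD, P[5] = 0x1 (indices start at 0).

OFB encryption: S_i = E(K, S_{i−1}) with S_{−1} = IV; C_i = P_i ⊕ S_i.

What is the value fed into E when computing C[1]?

0xB

C[0]: S = E(K, 0xF) = 0xB; 0x5 ⊕ 0xB = 0xE.
C[1]: S = E(K, 0xB) = 0x7; 0x9 ⊕ 0x7 = 0xE.
So the input to E for block [1] is 0xB.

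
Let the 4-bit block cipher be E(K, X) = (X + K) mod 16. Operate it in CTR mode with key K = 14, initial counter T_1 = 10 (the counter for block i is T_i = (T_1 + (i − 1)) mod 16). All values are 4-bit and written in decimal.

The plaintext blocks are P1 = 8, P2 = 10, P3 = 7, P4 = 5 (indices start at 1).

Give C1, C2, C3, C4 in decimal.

CTR encryption: S_i = E(K, T_i) where T_i is the counter for block i; C_i = P_i ⊕ S_i.
C1: T = 10, S = E(K, T) = 8; 8 ⊕ 8 = 0.
C2: T = 11, S = E(K, T) = 9; 10 ⊕ 9 = 3.
C3: T = 12, S = E(K, T) = 10; 7 ⊕ 10 = 13.
C4: T = 13, S = E(K, T) = 11; 5 ⊕ 11 = 14.

C1 = 0, C2 = 3, C3 = 13, C4 = 14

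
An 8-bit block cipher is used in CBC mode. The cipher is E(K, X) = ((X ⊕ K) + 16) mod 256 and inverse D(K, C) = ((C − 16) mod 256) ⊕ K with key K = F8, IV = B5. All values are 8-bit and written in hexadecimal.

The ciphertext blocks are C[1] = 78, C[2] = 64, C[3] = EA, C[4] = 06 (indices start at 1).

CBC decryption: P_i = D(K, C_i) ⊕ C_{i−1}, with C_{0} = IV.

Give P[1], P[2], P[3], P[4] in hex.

P[1] = 2F, P[2] = CE, P[3] = 48, P[4] = E2

P[1]: D(K, 78) = 9A; 9A ⊕ B5 = 2F.
P[2]: D(K, 64) = B6; B6 ⊕ 78 = CE.
P[3]: D(K, EA) = 2C; 2C ⊕ 64 = 48.
P[4]: D(K, 06) = 08; 08 ⊕ EA = E2.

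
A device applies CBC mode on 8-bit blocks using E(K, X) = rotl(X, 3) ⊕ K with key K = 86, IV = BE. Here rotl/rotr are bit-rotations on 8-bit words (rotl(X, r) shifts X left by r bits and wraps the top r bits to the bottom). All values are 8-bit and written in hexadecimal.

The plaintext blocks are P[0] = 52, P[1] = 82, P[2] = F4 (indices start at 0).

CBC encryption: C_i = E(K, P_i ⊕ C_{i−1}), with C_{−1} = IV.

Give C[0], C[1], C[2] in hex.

C[0]: P[0] ⊕ BE = EC; E(K, EC) = E1.
C[1]: P[1] ⊕ E1 = 63; E(K, 63) = 9D.
C[2]: P[2] ⊕ 9D = 69; E(K, 69) = CD.

C[0] = E1, C[1] = 9D, C[2] = CD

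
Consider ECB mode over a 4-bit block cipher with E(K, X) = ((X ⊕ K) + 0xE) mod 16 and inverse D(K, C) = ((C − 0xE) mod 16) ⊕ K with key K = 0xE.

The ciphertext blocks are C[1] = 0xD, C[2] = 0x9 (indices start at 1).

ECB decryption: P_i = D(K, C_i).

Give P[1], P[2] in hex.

P[1]: D(K, 0xD) = 0x1.
P[2]: D(K, 0x9) = 0x5.

P[1] = 0x1, P[2] = 0x5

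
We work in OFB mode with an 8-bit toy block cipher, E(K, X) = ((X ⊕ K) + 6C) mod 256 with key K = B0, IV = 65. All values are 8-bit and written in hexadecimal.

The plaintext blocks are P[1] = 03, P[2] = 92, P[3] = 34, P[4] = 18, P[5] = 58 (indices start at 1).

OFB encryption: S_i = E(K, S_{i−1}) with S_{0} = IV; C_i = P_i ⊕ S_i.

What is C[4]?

C[4] = 4D

C[1]: S = E(K, 65) = 41; 03 ⊕ 41 = 42.
C[2]: S = E(K, 41) = 5D; 92 ⊕ 5D = CF.
C[3]: S = E(K, 5D) = 59; 34 ⊕ 59 = 6D.
C[4]: S = E(K, 59) = 55; 18 ⊕ 55 = 4D.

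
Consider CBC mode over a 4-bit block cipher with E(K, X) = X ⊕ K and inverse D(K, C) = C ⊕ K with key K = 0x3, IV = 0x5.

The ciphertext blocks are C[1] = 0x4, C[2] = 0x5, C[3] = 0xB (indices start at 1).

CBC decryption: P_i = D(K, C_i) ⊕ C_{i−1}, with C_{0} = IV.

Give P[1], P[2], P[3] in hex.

P[1] = 0x2, P[2] = 0x2, P[3] = 0xD

P[1]: D(K, 0x4) = 0x7; 0x7 ⊕ 0x5 = 0x2.
P[2]: D(K, 0x5) = 0x6; 0x6 ⊕ 0x4 = 0x2.
P[3]: D(K, 0xB) = 0x8; 0x8 ⊕ 0x5 = 0xD.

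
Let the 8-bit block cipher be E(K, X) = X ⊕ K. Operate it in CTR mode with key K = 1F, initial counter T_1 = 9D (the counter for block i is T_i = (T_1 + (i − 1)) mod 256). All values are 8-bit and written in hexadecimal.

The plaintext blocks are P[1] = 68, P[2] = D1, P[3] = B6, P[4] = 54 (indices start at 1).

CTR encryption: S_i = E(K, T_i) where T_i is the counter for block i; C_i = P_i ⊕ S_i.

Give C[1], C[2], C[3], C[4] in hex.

C[1]: T = 9D, S = E(K, T) = 82; 68 ⊕ 82 = EA.
C[2]: T = 9E, S = E(K, T) = 81; D1 ⊕ 81 = 50.
C[3]: T = 9F, S = E(K, T) = 80; B6 ⊕ 80 = 36.
C[4]: T = A0, S = E(K, T) = BF; 54 ⊕ BF = EB.

C[1] = EA, C[2] = 50, C[3] = 36, C[4] = EB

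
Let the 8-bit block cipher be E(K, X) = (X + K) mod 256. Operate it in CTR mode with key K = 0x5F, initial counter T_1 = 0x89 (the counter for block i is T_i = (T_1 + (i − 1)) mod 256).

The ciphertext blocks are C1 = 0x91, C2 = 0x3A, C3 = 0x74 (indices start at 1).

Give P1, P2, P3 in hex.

CTR decryption: S_i = E(K, T_i) where T_i is the counter for block i; P_i = C_i ⊕ S_i.
P1: T = 0x89, S = E(K, T) = 0xE8; 0x91 ⊕ 0xE8 = 0x79.
P2: T = 0x8A, S = E(K, T) = 0xE9; 0x3A ⊕ 0xE9 = 0xD3.
P3: T = 0x8B, S = E(K, T) = 0xEA; 0x74 ⊕ 0xEA = 0x9E.

P1 = 0x79, P2 = 0xD3, P3 = 0x9E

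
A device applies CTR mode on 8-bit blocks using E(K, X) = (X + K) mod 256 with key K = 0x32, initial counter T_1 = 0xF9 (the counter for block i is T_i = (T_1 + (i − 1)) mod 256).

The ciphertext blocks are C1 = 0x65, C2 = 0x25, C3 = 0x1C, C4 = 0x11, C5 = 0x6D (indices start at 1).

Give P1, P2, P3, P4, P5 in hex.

P1 = 0x4E, P2 = 0x09, P3 = 0x31, P4 = 0x3F, P5 = 0x42

CTR decryption: S_i = E(K, T_i) where T_i is the counter for block i; P_i = C_i ⊕ S_i.
P1: T = 0xF9, S = E(K, T) = 0x2B; 0x65 ⊕ 0x2B = 0x4E.
P2: T = 0xFA, S = E(K, T) = 0x2C; 0x25 ⊕ 0x2C = 0x09.
P3: T = 0xFB, S = E(K, T) = 0x2D; 0x1C ⊕ 0x2D = 0x31.
P4: T = 0xFC, S = E(K, T) = 0x2E; 0x11 ⊕ 0x2E = 0x3F.
P5: T = 0xFD, S = E(K, T) = 0x2F; 0x6D ⊕ 0x2F = 0x42.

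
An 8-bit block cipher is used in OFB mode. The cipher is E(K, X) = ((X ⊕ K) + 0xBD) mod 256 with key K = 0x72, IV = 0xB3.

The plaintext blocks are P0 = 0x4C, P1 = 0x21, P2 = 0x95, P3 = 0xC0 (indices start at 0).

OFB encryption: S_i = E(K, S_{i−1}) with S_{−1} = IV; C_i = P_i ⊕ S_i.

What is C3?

C0: S = E(K, 0xB3) = 0x7E; 0x4C ⊕ 0x7E = 0x32.
C1: S = E(K, 0x7E) = 0xC9; 0x21 ⊕ 0xC9 = 0xE8.
C2: S = E(K, 0xC9) = 0x78; 0x95 ⊕ 0x78 = 0xED.
C3: S = E(K, 0x78) = 0xC7; 0xC0 ⊕ 0xC7 = 0x07.

C3 = 0x07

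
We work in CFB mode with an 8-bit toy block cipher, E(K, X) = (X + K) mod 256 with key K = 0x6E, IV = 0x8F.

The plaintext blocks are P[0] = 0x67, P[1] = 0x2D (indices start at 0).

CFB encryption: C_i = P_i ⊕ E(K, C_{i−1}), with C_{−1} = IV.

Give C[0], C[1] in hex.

C[0]: E(K, 0x8F) = 0xFD; 0x67 ⊕ 0xFD = 0x9A.
C[1]: E(K, 0x9A) = 0x08; 0x2D ⊕ 0x08 = 0x25.

C[0] = 0x9A, C[1] = 0x25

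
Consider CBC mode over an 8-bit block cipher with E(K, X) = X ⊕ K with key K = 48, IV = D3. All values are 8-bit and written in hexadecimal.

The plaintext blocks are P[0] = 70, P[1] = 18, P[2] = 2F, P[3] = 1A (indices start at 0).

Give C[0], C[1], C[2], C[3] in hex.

C[0] = EB, C[1] = BB, C[2] = DC, C[3] = 8E

CBC encryption: C_i = E(K, P_i ⊕ C_{i−1}), with C_{−1} = IV.
C[0]: P[0] ⊕ D3 = A3; E(K, A3) = EB.
C[1]: P[1] ⊕ EB = F3; E(K, F3) = BB.
C[2]: P[2] ⊕ BB = 94; E(K, 94) = DC.
C[3]: P[3] ⊕ DC = C6; E(K, C6) = 8E.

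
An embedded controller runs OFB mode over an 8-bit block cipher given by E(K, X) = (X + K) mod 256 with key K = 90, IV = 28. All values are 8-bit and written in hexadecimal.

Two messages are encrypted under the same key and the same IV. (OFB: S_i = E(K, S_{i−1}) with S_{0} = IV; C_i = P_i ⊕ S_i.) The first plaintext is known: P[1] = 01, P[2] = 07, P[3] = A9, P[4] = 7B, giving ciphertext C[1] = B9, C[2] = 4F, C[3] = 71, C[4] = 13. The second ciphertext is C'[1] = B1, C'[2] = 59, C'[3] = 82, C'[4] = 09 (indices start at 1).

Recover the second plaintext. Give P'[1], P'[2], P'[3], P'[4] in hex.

P'[1] = 09, P'[2] = 11, P'[3] = 5A, P'[4] = 61

In OFB with a reused IV, both messages share the same keystream S_i, so C_i ⊕ C'_i = P_i ⊕ P'_i and thus P'_i = P_i ⊕ C_i ⊕ C'_i.
P'[1]: 01 ⊕ B9 ⊕ B1 = 09.
P'[2]: 07 ⊕ 4F ⊕ 59 = 11.
P'[3]: A9 ⊕ 71 ⊕ 82 = 5A.
P'[4]: 7B ⊕ 13 ⊕ 09 = 61.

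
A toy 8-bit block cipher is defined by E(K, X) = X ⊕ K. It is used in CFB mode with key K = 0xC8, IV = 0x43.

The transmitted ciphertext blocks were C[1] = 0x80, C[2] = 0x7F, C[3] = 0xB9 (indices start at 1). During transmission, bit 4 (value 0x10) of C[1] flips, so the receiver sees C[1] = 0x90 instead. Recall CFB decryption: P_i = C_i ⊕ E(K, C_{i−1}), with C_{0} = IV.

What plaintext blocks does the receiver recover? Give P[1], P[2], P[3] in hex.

Only C[1] changed, to 0x90. In CFB, a change in C_i flips the same bit in P_i and garbles P_{i+1}. Decrypting the received ciphertext:
P[1]: E(K, 0x43) = 0x8B; 0x90 ⊕ 0x8B = 0x1B.
P[2]: E(K, 0x90) = 0x58; 0x7F ⊕ 0x58 = 0x27.
P[3]: E(K, 0x7F) = 0xB7; 0xB9 ⊕ 0xB7 = 0x0E.
Blocks that differ from the original plaintext: P[1], P[2].

P[1] = 0x1B, P[2] = 0x27, P[3] = 0x0E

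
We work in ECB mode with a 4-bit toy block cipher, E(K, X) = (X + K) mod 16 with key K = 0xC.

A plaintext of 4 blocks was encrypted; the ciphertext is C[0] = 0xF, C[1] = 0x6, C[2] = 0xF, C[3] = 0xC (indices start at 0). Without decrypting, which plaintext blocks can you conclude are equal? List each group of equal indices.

P[0] = P[2]

ECB encrypts each block independently with the same key, so equal ciphertext blocks imply equal plaintext blocks.
C[0] = C[2] = 0xF, so P[0] = P[2].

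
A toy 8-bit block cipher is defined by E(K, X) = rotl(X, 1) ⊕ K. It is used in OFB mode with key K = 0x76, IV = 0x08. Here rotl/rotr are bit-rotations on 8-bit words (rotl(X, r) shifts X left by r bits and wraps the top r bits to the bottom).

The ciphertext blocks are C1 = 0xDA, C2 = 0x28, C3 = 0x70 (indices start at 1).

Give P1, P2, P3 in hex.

P1 = 0xBC, P2 = 0x92, P3 = 0x73

OFB decryption: S_i = E(K, S_{i−1}) with S_{0} = IV; P_i = C_i ⊕ S_i.
P1: S = E(K, 0x08) = 0x66; 0xDA ⊕ 0x66 = 0xBC.
P2: S = E(K, 0x66) = 0xBA; 0x28 ⊕ 0xBA = 0x92.
P3: S = E(K, 0xBA) = 0x03; 0x70 ⊕ 0x03 = 0x73.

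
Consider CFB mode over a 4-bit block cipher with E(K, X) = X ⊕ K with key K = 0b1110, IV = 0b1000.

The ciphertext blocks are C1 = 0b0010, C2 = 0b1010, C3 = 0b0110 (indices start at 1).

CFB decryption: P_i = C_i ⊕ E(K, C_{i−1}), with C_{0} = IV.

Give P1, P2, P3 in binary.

P1 = 0b0100, P2 = 0b0110, P3 = 0b0010

P1: E(K, 0b1000) = 0b0110; 0b0010 ⊕ 0b0110 = 0b0100.
P2: E(K, 0b0010) = 0b1100; 0b1010 ⊕ 0b1100 = 0b0110.
P3: E(K, 0b1010) = 0b0100; 0b0110 ⊕ 0b0100 = 0b0010.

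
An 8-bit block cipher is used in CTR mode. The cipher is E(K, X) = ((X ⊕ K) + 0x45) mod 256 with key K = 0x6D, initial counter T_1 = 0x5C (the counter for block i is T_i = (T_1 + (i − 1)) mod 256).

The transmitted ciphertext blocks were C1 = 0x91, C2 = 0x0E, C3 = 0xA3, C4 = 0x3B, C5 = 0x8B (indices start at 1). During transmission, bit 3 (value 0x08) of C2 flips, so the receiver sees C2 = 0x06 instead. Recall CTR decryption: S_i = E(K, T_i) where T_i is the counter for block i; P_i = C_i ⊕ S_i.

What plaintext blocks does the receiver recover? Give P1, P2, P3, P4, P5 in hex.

P1 = 0xE7, P2 = 0x73, P3 = 0xDB, P4 = 0x4C, P5 = 0xD9

Only C2 changed, to 0x06. In CTR, a change in C_i flips the same bit in P_i only; the keystream is unaffected. Decrypting the received ciphertext:
P1: T = 0x5C, S = E(K, T) = 0x76; 0x91 ⊕ 0x76 = 0xE7.
P2: T = 0x5D, S = E(K, T) = 0x75; 0x06 ⊕ 0x75 = 0x73.
P3: T = 0x5E, S = E(K, T) = 0x78; 0xA3 ⊕ 0x78 = 0xDB.
P4: T = 0x5F, S = E(K, T) = 0x77; 0x3B ⊕ 0x77 = 0x4C.
P5: T = 0x60, S = E(K, T) = 0x52; 0x8B ⊕ 0x52 = 0xD9.
Blocks that differ from the original plaintext: P2.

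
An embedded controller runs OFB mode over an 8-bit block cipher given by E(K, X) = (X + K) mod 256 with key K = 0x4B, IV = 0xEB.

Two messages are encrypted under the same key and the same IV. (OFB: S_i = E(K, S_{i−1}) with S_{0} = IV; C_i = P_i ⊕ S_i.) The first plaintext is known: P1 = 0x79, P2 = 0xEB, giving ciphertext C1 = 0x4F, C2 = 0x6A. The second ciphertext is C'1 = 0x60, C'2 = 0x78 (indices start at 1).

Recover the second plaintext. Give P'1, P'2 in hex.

In OFB with a reused IV, both messages share the same keystream S_i, so C_i ⊕ C'_i = P_i ⊕ P'_i and thus P'_i = P_i ⊕ C_i ⊕ C'_i.
P'1: 0x79 ⊕ 0x4F ⊕ 0x60 = 0x56.
P'2: 0xEB ⊕ 0x6A ⊕ 0x78 = 0xF9.

P'1 = 0x56, P'2 = 0xF9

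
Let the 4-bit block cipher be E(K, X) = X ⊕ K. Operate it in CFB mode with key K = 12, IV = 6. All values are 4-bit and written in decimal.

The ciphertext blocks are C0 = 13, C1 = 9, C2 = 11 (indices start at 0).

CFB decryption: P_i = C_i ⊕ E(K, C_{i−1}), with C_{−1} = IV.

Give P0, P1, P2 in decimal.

P0 = 7, P1 = 8, P2 = 14

P0: E(K, 6) = 10; 13 ⊕ 10 = 7.
P1: E(K, 13) = 1; 9 ⊕ 1 = 8.
P2: E(K, 9) = 5; 11 ⊕ 5 = 14.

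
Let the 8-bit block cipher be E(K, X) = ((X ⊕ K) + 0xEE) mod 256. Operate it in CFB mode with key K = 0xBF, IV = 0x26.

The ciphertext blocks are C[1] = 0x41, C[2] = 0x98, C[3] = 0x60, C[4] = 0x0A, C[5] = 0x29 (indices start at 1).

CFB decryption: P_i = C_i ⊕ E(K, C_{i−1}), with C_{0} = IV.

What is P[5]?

P[5] = 0x8A

P[5]: E(K, 0x0A) = 0xA3; 0x29 ⊕ 0xA3 = 0x8A.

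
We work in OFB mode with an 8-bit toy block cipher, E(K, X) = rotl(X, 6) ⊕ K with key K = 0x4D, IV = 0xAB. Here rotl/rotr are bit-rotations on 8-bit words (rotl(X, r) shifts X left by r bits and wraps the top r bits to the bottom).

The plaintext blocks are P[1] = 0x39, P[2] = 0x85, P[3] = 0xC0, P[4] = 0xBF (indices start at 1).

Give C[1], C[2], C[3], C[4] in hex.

C[1] = 0x9E, C[2] = 0x21, C[3] = 0xA4, C[4] = 0xEB

OFB encryption: S_i = E(K, S_{i−1}) with S_{0} = IV; C_i = P_i ⊕ S_i.
C[1]: S = E(K, 0xAB) = 0xA7; 0x39 ⊕ 0xA7 = 0x9E.
C[2]: S = E(K, 0xA7) = 0xA4; 0x85 ⊕ 0xA4 = 0x21.
C[3]: S = E(K, 0xA4) = 0x64; 0xC0 ⊕ 0x64 = 0xA4.
C[4]: S = E(K, 0x64) = 0x54; 0xBF ⊕ 0x54 = 0xEB.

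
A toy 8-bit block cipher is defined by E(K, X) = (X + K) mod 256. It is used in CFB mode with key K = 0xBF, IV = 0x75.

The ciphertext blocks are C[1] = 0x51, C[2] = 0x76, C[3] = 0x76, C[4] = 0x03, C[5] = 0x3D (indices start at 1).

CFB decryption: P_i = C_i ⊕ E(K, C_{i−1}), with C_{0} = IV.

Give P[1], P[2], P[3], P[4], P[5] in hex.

P[1]: E(K, 0x75) = 0x34; 0x51 ⊕ 0x34 = 0x65.
P[2]: E(K, 0x51) = 0x10; 0x76 ⊕ 0x10 = 0x66.
P[3]: E(K, 0x76) = 0x35; 0x76 ⊕ 0x35 = 0x43.
P[4]: E(K, 0x76) = 0x35; 0x03 ⊕ 0x35 = 0x36.
P[5]: E(K, 0x03) = 0xC2; 0x3D ⊕ 0xC2 = 0xFF.

P[1] = 0x65, P[2] = 0x66, P[3] = 0x43, P[4] = 0x36, P[5] = 0xFF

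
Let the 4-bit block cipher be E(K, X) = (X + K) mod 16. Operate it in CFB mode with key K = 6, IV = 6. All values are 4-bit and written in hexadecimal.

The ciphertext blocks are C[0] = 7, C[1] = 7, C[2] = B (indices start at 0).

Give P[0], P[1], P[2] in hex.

P[0] = B, P[1] = A, P[2] = 6

CFB decryption: P_i = C_i ⊕ E(K, C_{i−1}), with C_{−1} = IV.
P[0]: E(K, 6) = C; 7 ⊕ C = B.
P[1]: E(K, 7) = D; 7 ⊕ D = A.
P[2]: E(K, 7) = D; B ⊕ D = 6.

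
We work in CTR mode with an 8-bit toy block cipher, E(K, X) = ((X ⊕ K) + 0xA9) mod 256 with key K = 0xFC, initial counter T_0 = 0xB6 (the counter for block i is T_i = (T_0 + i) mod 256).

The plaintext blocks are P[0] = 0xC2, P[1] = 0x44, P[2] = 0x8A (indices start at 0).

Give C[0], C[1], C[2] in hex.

CTR encryption: S_i = E(K, T_i) where T_i is the counter for block i; C_i = P_i ⊕ S_i.
C[0]: T = 0xB6, S = E(K, T) = 0xF3; 0xC2 ⊕ 0xF3 = 0x31.
C[1]: T = 0xB7, S = E(K, T) = 0xF4; 0x44 ⊕ 0xF4 = 0xB0.
C[2]: T = 0xB8, S = E(K, T) = 0xED; 0x8A ⊕ 0xED = 0x67.

C[0] = 0x31, C[1] = 0xB0, C[2] = 0x67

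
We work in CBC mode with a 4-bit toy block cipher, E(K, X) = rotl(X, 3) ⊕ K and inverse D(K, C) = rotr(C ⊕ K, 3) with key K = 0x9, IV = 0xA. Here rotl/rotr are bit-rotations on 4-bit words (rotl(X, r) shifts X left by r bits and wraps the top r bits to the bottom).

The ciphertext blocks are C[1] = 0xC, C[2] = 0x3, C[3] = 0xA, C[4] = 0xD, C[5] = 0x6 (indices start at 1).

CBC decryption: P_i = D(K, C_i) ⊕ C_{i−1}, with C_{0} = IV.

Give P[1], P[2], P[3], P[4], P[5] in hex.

P[1]: D(K, 0xC) = 0xA; 0xA ⊕ 0xA = 0x0.
P[2]: D(K, 0x3) = 0x5; 0x5 ⊕ 0xC = 0x9.
P[3]: D(K, 0xA) = 0x6; 0x6 ⊕ 0x3 = 0x5.
P[4]: D(K, 0xD) = 0x8; 0x8 ⊕ 0xA = 0x2.
P[5]: D(K, 0x6) = 0xF; 0xF ⊕ 0xD = 0x2.

P[1] = 0x0, P[2] = 0x9, P[3] = 0x5, P[4] = 0x2, P[5] = 0x2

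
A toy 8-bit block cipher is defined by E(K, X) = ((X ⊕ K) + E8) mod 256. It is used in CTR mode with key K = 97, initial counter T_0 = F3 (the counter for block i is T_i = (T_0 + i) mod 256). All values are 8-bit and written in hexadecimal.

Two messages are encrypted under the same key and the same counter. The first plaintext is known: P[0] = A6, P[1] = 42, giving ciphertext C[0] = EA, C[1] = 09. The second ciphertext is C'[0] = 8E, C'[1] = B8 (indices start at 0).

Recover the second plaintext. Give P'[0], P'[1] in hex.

In CTR with a reused counter, both messages share the same keystream S_i, so C_i ⊕ C'_i = P_i ⊕ P'_i and thus P'_i = P_i ⊕ C_i ⊕ C'_i.
P'[0]: A6 ⊕ EA ⊕ 8E = C2.
P'[1]: 42 ⊕ 09 ⊕ B8 = F3.

P'[0] = C2, P'[1] = F3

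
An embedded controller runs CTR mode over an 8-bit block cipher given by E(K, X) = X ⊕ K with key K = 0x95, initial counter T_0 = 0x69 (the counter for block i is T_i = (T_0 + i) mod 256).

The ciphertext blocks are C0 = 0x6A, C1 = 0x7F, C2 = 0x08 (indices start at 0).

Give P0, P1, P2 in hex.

P0 = 0x96, P1 = 0x80, P2 = 0xF6

CTR decryption: S_i = E(K, T_i) where T_i is the counter for block i; P_i = C_i ⊕ S_i.
P0: T = 0x69, S = E(K, T) = 0xFC; 0x6A ⊕ 0xFC = 0x96.
P1: T = 0x6A, S = E(K, T) = 0xFF; 0x7F ⊕ 0xFF = 0x80.
P2: T = 0x6B, S = E(K, T) = 0xFE; 0x08 ⊕ 0xFE = 0xF6.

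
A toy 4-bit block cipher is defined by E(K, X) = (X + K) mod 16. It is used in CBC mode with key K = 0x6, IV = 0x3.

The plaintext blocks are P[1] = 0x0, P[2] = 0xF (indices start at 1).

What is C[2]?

C[2] = 0xC

CBC encryption: C_i = E(K, P_i ⊕ C_{i−1}), with C_{0} = IV.
C[1]: P[1] ⊕ 0x3 = 0x3; E(K, 0x3) = 0x9.
C[2]: P[2] ⊕ 0x9 = 0x6; E(K, 0x6) = 0xC.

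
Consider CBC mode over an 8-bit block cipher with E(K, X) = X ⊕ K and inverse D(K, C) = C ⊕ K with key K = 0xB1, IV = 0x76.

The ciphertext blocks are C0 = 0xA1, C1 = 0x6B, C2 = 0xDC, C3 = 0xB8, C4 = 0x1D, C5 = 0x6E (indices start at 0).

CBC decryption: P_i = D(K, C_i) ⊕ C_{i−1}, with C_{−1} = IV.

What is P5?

P5: D(K, 0x6E) = 0xDF; 0xDF ⊕ 0x1D = 0xC2.

P5 = 0xC2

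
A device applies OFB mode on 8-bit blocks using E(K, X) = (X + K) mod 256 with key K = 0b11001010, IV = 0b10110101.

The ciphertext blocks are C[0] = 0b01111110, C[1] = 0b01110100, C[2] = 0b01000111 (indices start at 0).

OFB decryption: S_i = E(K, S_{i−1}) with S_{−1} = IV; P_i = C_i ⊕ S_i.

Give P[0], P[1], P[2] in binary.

P[0] = 0b00000001, P[1] = 0b00111101, P[2] = 0b01010100

P[0]: S = E(K, 0b10110101) = 0b01111111; 0b01111110 ⊕ 0b01111111 = 0b00000001.
P[1]: S = E(K, 0b01111111) = 0b01001001; 0b01110100 ⊕ 0b01001001 = 0b00111101.
P[2]: S = E(K, 0b01001001) = 0b00010011; 0b01000111 ⊕ 0b00010011 = 0b01010100.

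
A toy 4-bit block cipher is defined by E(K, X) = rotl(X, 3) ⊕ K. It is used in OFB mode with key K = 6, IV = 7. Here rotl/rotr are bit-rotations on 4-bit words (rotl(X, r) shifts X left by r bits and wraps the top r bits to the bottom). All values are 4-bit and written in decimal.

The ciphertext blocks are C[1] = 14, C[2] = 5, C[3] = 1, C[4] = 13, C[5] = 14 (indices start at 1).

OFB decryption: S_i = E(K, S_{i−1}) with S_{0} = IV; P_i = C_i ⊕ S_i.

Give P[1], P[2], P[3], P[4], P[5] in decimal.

P[1] = 3, P[2] = 13, P[3] = 3, P[4] = 10, P[5] = 3

P[1]: S = E(K, 7) = 13; 14 ⊕ 13 = 3.
P[2]: S = E(K, 13) = 8; 5 ⊕ 8 = 13.
P[3]: S = E(K, 8) = 2; 1 ⊕ 2 = 3.
P[4]: S = E(K, 2) = 7; 13 ⊕ 7 = 10.
P[5]: S = E(K, 7) = 13; 14 ⊕ 13 = 3.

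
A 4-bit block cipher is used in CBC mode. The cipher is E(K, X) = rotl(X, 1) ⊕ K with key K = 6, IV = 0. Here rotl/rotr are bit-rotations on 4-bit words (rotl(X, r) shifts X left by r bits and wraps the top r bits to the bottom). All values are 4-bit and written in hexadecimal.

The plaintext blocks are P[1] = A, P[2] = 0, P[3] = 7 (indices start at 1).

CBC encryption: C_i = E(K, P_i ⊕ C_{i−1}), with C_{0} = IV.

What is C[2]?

C[2] = 0

C[1]: P[1] ⊕ 0 = A; E(K, A) = 3.
C[2]: P[2] ⊕ 3 = 3; E(K, 3) = 0.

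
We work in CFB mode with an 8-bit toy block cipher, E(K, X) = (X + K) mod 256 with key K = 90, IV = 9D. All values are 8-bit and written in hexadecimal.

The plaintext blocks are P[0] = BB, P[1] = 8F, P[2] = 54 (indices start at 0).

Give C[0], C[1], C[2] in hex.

CFB encryption: C_i = P_i ⊕ E(K, C_{i−1}), with C_{−1} = IV.
C[0]: E(K, 9D) = 2D; BB ⊕ 2D = 96.
C[1]: E(K, 96) = 26; 8F ⊕ 26 = A9.
C[2]: E(K, A9) = 39; 54 ⊕ 39 = 6D.

C[0] = 96, C[1] = A9, C[2] = 6D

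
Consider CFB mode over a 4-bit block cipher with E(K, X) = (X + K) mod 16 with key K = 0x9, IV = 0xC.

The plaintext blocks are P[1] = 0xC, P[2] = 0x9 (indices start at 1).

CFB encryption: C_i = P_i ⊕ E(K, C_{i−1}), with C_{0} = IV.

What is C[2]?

C[1]: E(K, 0xC) = 0x5; 0xC ⊕ 0x5 = 0x9.
C[2]: E(K, 0x9) = 0x2; 0x9 ⊕ 0x2 = 0xB.

C[2] = 0xB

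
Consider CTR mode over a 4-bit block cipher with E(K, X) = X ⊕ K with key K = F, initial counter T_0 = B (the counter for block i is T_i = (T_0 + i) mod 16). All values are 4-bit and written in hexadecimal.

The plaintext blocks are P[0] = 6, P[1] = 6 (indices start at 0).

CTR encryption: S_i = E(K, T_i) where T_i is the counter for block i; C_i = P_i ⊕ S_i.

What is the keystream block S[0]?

C[0]: T = B, S = E(K, T) = 4; 6 ⊕ 4 = 2.
So S[0] = 4.

4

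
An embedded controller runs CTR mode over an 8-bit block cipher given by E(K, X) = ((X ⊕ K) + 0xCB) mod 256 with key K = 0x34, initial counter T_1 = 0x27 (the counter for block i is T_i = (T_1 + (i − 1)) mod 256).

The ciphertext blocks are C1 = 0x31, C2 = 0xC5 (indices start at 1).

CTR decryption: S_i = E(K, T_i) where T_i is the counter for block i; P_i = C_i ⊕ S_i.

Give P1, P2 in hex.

P1 = 0xEF, P2 = 0x22

P1: T = 0x27, S = E(K, T) = 0xDE; 0x31 ⊕ 0xDE = 0xEF.
P2: T = 0x28, S = E(K, T) = 0xE7; 0xC5 ⊕ 0xE7 = 0x22.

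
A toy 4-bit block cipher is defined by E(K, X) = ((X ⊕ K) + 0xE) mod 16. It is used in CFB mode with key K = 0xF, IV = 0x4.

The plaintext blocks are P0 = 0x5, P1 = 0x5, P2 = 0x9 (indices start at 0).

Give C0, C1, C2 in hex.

CFB encryption: C_i = P_i ⊕ E(K, C_{i−1}), with C_{−1} = IV.
C0: E(K, 0x4) = 0x9; 0x5 ⊕ 0x9 = 0xC.
C1: E(K, 0xC) = 0x1; 0x5 ⊕ 0x1 = 0x4.
C2: E(K, 0x4) = 0x9; 0x9 ⊕ 0x9 = 0x0.

C0 = 0xC, C1 = 0x4, C2 = 0x0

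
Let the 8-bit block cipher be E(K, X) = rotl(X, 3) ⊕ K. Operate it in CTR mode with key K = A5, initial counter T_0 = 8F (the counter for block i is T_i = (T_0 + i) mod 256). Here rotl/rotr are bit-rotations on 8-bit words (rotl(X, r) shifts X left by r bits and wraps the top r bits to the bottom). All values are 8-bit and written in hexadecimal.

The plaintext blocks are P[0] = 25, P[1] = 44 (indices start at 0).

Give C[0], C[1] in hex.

CTR encryption: S_i = E(K, T_i) where T_i is the counter for block i; C_i = P_i ⊕ S_i.
C[0]: T = 8F, S = E(K, T) = D9; 25 ⊕ D9 = FC.
C[1]: T = 90, S = E(K, T) = 21; 44 ⊕ 21 = 65.

C[0] = FC, C[1] = 65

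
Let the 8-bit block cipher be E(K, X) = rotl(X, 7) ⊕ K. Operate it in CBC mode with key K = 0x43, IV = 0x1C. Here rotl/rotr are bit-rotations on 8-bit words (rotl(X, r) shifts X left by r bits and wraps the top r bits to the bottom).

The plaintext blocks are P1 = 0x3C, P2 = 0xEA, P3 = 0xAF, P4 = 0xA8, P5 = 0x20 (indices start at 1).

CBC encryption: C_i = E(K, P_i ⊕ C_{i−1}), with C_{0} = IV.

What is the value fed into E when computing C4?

0xF3

C1: P1 ⊕ 0x1C = 0x20; E(K, 0x20) = 0x53.
C2: P2 ⊕ 0x53 = 0xB9; E(K, 0xB9) = 0x9F.
C3: P3 ⊕ 0x9F = 0x30; E(K, 0x30) = 0x5B.
C4: P4 ⊕ 0x5B = 0xF3; E(K, 0xF3) = 0xBA.
So the input to E for block 4 is 0xF3.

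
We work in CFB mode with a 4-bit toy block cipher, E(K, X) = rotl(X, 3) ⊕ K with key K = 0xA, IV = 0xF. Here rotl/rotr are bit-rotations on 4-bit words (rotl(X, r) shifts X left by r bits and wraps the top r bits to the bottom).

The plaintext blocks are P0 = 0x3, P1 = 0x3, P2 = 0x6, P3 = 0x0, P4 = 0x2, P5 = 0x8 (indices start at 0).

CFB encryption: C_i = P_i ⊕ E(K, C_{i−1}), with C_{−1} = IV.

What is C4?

C0: E(K, 0xF) = 0x5; 0x3 ⊕ 0x5 = 0x6.
C1: E(K, 0x6) = 0x9; 0x3 ⊕ 0x9 = 0xA.
C2: E(K, 0xA) = 0xF; 0x6 ⊕ 0xF = 0x9.
C3: E(K, 0x9) = 0x6; 0x0 ⊕ 0x6 = 0x6.
C4: E(K, 0x6) = 0x9; 0x2 ⊕ 0x9 = 0xB.

C4 = 0xB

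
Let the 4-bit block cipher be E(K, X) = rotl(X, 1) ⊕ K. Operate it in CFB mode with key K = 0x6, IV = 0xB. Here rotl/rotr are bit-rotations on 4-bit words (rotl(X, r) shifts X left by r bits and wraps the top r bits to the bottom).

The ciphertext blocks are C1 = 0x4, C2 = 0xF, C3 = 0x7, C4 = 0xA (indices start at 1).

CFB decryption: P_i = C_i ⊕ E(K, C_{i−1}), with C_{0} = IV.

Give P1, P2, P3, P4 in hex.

P1: E(K, 0xB) = 0x1; 0x4 ⊕ 0x1 = 0x5.
P2: E(K, 0x4) = 0xE; 0xF ⊕ 0xE = 0x1.
P3: E(K, 0xF) = 0x9; 0x7 ⊕ 0x9 = 0xE.
P4: E(K, 0x7) = 0x8; 0xA ⊕ 0x8 = 0x2.

P1 = 0x5, P2 = 0x1, P3 = 0xE, P4 = 0x2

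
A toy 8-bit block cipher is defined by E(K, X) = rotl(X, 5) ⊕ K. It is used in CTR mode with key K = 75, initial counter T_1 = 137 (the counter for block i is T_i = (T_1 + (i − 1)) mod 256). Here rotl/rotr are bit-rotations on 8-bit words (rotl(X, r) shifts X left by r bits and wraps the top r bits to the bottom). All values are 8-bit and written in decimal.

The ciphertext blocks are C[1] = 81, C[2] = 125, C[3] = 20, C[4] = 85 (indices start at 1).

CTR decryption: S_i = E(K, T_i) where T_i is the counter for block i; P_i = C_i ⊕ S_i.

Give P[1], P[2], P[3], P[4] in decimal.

P[1]: T = 137, S = E(K, T) = 122; 81 ⊕ 122 = 43.
P[2]: T = 138, S = E(K, T) = 26; 125 ⊕ 26 = 103.
P[3]: T = 139, S = E(K, T) = 58; 20 ⊕ 58 = 46.
P[4]: T = 140, S = E(K, T) = 218; 85 ⊕ 218 = 143.

P[1] = 43, P[2] = 103, P[3] = 46, P[4] = 143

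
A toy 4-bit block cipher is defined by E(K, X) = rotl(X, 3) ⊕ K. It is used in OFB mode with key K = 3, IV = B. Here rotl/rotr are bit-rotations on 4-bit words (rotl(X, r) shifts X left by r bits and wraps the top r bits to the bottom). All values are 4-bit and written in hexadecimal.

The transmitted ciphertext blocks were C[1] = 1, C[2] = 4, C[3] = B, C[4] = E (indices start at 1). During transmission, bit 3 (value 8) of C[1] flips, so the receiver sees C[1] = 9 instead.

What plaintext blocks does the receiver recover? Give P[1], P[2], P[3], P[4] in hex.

P[1] = 7, P[2] = 0, P[3] = A, P[4] = 5

OFB decryption: S_i = E(K, S_{i−1}) with S_{0} = IV; P_i = C_i ⊕ S_i.
Only C[1] changed, to 9. In OFB, a change in C_i flips the same bit in P_i only; the keystream is unaffected. Decrypting the received ciphertext:
P[1]: S = E(K, B) = E; 9 ⊕ E = 7.
P[2]: S = E(K, E) = 4; 4 ⊕ 4 = 0.
P[3]: S = E(K, 4) = 1; B ⊕ 1 = A.
P[4]: S = E(K, 1) = B; E ⊕ B = 5.
Blocks that differ from the original plaintext: P[1].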